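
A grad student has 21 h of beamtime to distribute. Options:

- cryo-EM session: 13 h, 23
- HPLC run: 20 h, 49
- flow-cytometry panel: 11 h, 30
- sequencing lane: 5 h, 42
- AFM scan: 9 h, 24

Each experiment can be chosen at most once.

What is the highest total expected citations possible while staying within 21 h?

72

Best packing: flow-cytometry panel + sequencing lane — 16 h, 72 total.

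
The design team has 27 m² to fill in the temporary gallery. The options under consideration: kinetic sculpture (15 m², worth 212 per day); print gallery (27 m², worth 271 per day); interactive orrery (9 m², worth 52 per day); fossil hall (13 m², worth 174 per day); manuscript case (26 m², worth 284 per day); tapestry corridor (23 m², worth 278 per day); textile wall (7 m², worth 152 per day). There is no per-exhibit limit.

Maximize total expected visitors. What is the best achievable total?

478

Density check — textile wall 21.71, kinetic sculpture 14.13, fossil hall 13.38, tapestry corridor 12.09 are the best per m².
Taking the top-ratio exhibits first gives 3×textile wall for 456 (21 m²).
The 7 m² tied up in textile wall is better spent on fossil hall — total rises to 478 (27 m²).
That's the maximum — no swap from here does better than 478.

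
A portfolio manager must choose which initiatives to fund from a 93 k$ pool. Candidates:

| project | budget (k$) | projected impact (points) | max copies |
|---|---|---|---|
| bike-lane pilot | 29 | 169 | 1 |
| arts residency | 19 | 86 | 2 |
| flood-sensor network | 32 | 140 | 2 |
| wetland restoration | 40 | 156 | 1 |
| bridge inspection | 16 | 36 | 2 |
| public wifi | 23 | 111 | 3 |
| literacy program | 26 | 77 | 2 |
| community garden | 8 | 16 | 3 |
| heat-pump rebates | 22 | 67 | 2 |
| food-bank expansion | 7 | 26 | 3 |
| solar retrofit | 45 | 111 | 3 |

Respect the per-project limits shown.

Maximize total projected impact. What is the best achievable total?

452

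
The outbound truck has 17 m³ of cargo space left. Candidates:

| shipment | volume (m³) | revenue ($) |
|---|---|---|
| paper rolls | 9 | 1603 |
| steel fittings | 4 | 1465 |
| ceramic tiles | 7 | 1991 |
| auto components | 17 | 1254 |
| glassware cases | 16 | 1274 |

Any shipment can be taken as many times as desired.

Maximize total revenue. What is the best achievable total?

5860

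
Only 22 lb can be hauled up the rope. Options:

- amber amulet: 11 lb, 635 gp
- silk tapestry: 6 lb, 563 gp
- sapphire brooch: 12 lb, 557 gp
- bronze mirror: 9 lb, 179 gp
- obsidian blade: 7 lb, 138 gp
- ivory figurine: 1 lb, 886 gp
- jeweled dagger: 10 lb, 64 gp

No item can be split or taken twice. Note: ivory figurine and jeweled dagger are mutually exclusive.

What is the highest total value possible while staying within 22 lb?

2084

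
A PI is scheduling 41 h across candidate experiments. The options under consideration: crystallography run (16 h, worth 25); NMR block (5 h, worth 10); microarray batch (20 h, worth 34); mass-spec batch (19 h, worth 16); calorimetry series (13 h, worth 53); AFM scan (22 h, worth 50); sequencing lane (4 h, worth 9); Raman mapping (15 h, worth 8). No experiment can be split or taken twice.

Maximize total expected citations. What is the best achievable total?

A density-first pass picks calorimetry series + AFM scan + sequencing lane — 112 at 39 h.
The 4 h tied up in sequencing lane is better spent on NMR block — total rises to 113 (40 h).

113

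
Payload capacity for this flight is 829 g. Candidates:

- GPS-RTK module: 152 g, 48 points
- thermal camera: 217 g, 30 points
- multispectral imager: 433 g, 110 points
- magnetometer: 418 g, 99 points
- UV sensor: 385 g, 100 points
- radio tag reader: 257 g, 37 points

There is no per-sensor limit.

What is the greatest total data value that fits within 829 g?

240

Taking 5×GPS-RTK module: 760 g used, 240 in data value.
Nothing else within 829 g beats 240.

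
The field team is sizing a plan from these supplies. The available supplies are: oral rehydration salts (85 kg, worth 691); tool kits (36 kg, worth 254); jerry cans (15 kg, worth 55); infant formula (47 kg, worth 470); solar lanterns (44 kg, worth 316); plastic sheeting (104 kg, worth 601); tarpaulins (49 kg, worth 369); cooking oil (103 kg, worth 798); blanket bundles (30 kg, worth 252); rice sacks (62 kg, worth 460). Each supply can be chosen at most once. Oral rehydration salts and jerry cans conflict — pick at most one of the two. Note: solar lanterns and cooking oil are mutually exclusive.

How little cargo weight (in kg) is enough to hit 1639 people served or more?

198

Need the lightest bundle worth ≥ 1639.
oral rehydration salts + tool kits + infant formula + blanket bundles: 1667 people served at 198 kg.
Below 198 kg the best achievable stays under 1639.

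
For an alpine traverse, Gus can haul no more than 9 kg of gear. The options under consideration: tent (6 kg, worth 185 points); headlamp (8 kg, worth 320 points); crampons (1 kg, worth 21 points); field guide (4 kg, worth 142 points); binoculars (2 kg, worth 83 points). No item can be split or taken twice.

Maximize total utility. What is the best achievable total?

341

Density check — binoculars 41.50, headlamp 40.00, field guide 35.50, tent 30.83 are the best per kg.
Taking the top-ratio items first gives crampons + field guide + binoculars for 246 (7 kg).
Dropping field guide and binoculars frees 6 kg; slotting in headlamp (8 kg) lifts the total to 341 at 9 kg.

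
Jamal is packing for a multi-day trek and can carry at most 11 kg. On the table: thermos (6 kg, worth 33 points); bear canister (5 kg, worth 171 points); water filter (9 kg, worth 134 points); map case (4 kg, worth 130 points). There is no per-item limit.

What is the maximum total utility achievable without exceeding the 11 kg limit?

342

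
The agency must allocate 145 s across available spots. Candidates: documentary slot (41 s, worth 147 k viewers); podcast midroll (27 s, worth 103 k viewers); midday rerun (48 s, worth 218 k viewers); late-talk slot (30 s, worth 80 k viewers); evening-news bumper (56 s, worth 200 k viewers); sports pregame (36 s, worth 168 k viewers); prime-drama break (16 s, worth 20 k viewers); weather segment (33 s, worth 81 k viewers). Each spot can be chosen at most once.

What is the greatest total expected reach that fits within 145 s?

586

Density check — sports pregame 4.67, midday rerun 4.54, podcast midroll 3.81 are the best per s.
Filling by ratio: podcast midroll + midday rerun + late-talk slot + sports pregame for 569, with 4 s left unused.
Dropping podcast midroll and late-talk slot frees 57 s; slotting in evening-news bumper (56 s) lifts the total to 586 at 140 s.
The closest alternative, podcast midroll + midday rerun + sports pregame + weather segment, reaches only 570.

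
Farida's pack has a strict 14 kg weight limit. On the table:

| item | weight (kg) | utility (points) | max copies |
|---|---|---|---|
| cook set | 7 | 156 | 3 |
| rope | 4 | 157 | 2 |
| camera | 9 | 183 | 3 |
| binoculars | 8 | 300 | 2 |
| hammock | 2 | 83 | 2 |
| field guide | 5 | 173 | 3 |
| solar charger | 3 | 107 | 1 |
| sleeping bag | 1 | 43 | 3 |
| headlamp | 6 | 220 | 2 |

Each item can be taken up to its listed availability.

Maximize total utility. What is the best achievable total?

Ranking by ratio (utility/kg): sleeping bag 43.00, hammock 41.50, rope 39.25.
Taking the top-ratio items first gives rope + 2×hammock + solar charger + 3×sleeping bag for 559 (14 kg).
Replace solar charger and sleeping bag with rope: the trade gains 7 net, giving 566 at 14 kg.

566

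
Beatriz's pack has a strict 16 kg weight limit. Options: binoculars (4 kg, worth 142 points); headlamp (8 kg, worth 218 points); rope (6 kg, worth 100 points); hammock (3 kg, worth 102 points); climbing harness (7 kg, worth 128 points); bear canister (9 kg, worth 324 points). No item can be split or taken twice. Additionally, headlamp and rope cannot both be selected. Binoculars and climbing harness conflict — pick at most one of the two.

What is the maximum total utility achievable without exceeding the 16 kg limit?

By utility per kg: bear canister 36.00, binoculars 35.50, hammock 34.00, headlamp 27.25 lead.
Taking binoculars + hammock + bear canister: 16 kg used, 568 in utility.

568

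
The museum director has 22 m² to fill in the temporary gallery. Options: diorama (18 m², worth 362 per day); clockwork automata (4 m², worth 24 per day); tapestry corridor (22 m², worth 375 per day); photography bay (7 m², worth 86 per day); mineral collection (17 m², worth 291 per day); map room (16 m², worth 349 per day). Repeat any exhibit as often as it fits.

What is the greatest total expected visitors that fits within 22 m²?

A density-first pass picks clockwork automata + map room — 373 at 20 m².
The 16 m² tied up in map room is better spent on diorama — total rises to 386 (22 m²).
No other feasible combination exceeds 386.

386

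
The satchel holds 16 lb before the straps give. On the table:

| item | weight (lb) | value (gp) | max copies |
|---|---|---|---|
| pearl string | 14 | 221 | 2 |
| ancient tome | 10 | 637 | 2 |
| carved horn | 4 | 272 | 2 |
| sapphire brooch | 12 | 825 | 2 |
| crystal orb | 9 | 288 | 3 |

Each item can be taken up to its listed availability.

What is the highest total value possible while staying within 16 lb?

1097

Best packing: carved horn + sapphire brooch — 16 lb, 1097 total.
Every other selection either busts 16 lb or exceeds an availability limit or fails to beat 1097.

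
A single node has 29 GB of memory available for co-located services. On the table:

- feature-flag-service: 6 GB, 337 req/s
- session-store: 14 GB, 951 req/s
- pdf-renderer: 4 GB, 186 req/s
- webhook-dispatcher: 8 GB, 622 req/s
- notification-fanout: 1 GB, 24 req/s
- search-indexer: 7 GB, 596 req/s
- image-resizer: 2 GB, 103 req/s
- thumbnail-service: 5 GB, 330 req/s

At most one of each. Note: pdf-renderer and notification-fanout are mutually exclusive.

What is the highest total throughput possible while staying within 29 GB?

2169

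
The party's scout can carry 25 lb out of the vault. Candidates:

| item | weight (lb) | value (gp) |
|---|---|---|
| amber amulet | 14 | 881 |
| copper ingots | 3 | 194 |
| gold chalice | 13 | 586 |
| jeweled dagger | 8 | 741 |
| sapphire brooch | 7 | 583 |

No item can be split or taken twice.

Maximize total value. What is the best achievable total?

1816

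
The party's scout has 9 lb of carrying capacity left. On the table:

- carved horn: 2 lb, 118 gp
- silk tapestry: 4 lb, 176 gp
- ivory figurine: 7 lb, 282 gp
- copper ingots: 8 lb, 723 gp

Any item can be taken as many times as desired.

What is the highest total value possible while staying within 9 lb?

Copper ingots uses 8 of the 9 lb and totals 723.
Every other selection either busts 9 lb or fails to beat 723.

723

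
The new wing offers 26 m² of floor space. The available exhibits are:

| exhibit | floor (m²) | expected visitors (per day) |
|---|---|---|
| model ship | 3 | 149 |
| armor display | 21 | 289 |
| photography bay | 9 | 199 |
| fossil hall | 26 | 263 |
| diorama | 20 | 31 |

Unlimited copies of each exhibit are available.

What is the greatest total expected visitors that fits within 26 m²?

The ratio ordering already packs tightly: 8×model ship, 24 m², 1192.

1192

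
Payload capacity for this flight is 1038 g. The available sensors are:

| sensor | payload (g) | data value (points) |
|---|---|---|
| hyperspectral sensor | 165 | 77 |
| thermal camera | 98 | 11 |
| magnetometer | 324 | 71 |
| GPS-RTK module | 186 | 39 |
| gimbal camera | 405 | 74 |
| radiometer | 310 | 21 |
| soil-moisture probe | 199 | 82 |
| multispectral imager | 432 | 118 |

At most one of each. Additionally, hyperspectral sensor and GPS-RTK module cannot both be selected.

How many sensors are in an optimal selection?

4

Optimal total is 288.
One optimal bundle: hyperspectral sensor + thermal camera + soil-moisture probe + multispectral imager (894 g).
All optima have 4 sensors.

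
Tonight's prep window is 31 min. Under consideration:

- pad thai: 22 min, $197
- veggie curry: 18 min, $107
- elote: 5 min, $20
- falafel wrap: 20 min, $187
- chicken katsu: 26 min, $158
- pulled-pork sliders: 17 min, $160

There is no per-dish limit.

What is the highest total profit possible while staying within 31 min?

227

Density check — pulled-pork sliders 9.41, falafel wrap 9.35, pad thai 8.95 are the best per min.
Greedy by ratio would take 2×elote + pulled-pork sliders: 27 min used, total 200.
Replace pulled-pork sliders with falafel wrap: the trade gains 27 net, giving 227 at 30 min.
Nothing else within 31 min beats 227.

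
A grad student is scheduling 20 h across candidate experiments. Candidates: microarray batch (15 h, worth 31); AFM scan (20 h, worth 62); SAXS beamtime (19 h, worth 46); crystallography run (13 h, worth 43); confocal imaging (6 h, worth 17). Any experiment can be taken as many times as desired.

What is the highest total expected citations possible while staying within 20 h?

Ranking by ratio (expected citations/h): crystallography run 3.31, AFM scan 3.10, confocal imaging 2.83, SAXS beamtime 2.42.
A density-first pass picks crystallography run + confocal imaging — 60 at 19 h.
Dropping crystallography run and confocal imaging frees 19 h; slotting in AFM scan (20 h) lifts the total to 62 at 20 h.

62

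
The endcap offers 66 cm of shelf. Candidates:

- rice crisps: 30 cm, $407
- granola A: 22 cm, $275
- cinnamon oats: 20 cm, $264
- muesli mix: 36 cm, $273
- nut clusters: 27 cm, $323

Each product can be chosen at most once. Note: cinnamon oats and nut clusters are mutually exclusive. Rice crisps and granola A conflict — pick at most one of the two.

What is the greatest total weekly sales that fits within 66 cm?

730

Ranking by ratio (weekly sales/cm): rice crisps 13.57, cinnamon oats 13.20, granola A 12.50.
The ratio heuristic lands on rice crisps + cinnamon oats (671) but leaves 16 cm idle.
The 20 cm tied up in cinnamon oats is better spent on nut clusters — total rises to 730 (57 cm).
The spare 9 cm is too small for any remaining product, and no feasible exchange beats 730.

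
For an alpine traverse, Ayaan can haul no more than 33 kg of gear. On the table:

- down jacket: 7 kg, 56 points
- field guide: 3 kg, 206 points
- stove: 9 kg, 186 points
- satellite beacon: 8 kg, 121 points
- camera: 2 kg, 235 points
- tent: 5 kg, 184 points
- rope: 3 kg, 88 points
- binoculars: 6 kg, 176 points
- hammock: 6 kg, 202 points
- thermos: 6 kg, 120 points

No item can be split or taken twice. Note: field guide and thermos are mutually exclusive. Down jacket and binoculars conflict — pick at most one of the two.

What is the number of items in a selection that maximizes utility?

7

The maximum utility within 33 kg is 1212.
field guide + satellite beacon + camera + tent + rope + binoculars + hammock hits 1212 at 33 kg.
Any selection reaching 1212 contains exactly 7 items.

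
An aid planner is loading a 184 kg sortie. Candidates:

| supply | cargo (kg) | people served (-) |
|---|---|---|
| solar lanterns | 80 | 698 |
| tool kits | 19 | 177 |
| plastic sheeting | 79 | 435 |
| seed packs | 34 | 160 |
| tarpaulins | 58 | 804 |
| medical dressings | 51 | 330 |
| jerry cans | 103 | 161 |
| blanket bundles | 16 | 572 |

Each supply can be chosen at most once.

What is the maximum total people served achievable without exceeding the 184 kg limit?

2251

The ratio ordering already packs tightly: solar lanterns + tool kits + tarpaulins + blanket bundles, 173 kg, 2251.
The closest alternative, solar lanterns + tarpaulins + blanket bundles, reaches only 2074.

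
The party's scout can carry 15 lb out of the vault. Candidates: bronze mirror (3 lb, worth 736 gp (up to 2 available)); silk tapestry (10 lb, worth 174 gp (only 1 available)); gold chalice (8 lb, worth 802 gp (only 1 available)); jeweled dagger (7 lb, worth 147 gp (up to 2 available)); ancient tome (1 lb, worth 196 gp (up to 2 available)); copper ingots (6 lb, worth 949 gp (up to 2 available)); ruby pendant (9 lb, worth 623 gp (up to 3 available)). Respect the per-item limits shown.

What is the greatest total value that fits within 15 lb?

Taking 2×bronze mirror + 2×ancient tome + copper ingots: 14 lb used, 2813 in value.
That's the maximum — no swap from here does better than 2813.

2813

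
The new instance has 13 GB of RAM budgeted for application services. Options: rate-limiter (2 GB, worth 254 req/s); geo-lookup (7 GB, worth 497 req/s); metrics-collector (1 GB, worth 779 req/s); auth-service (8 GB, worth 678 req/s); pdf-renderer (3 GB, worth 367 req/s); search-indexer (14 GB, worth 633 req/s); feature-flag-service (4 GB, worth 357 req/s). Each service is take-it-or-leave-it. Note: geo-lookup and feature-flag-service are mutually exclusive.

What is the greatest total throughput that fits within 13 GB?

By throughput per GB: metrics-collector 779.00, rate-limiter 127.00, pdf-renderer 122.33 lead.
The ratio heuristic lands on rate-limiter + metrics-collector + pdf-renderer + feature-flag-service (1757) but leaves 3 GB idle.
Dropping feature-flag-service frees 4 GB; slotting in geo-lookup (7 GB) lifts the total to 1897 at 13 GB.
Runner-up metrics-collector + auth-service + pdf-renderer tops out at 1824.

1897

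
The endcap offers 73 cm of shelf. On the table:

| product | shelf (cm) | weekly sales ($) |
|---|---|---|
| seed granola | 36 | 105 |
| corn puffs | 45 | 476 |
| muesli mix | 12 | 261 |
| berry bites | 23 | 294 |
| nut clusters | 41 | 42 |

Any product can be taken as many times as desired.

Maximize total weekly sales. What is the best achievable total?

1566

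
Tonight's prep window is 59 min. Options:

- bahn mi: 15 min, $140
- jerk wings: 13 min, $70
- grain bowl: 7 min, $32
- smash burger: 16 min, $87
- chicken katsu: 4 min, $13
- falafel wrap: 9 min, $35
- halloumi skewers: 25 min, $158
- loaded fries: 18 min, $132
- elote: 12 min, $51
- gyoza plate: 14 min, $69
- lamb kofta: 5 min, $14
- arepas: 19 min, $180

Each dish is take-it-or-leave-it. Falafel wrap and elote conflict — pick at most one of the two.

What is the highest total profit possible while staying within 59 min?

Bahn mi + grain bowl + loaded fries + arepas uses 59 of the 59 min and totals 484.
Next best is bahn mi + halloumi skewers + arepas at 478 (59 min) — short by 6.

484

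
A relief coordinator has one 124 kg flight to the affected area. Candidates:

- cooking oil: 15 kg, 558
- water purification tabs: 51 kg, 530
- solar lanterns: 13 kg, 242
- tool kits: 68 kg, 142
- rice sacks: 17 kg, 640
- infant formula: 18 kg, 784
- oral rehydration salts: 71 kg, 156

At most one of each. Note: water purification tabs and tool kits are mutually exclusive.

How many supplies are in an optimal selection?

Optimal total is 2754.
One optimal bundle: cooking oil + water purification tabs + solar lanterns + rice sacks + infant formula (114 kg).
Any selection reaching 2754 contains exactly 5 supplies.

5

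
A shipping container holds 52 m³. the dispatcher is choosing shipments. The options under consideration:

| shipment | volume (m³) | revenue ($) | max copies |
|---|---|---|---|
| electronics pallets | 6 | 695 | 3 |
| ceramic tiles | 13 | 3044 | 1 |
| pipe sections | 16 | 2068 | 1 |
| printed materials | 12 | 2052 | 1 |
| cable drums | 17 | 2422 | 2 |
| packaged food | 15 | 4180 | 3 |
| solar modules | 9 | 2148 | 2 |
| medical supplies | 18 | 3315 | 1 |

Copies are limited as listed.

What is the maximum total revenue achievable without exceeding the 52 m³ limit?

13552

By revenue per m³: packaged food 278.67, solar modules 238.67, ceramic tiles 234.15, medical supplies 184.17 lead.
Filling by ratio: electronics pallets + 3×packaged food for 13235, with 1 m³ left unused.
Replace electronics pallets and packaged food with ceramic tiles + solar modules: the trade gains 317 net, giving 13552 at 52 m³.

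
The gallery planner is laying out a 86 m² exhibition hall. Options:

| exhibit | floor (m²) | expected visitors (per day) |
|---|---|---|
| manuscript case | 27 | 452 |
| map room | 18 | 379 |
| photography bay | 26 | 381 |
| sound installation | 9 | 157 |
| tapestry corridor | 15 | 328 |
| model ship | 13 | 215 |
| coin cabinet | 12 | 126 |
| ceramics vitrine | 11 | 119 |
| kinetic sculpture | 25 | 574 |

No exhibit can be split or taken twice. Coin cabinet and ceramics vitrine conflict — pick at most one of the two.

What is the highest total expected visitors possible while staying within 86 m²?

1733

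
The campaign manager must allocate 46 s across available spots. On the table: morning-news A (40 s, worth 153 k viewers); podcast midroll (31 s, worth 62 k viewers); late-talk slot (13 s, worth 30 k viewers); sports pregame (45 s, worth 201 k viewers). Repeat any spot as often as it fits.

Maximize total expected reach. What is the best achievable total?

By expected reach per s: sports pregame 4.47, morning-news A 3.83, late-talk slot 2.31 lead.
Taking sports pregame: 45 s used, 201 in expected reach.
Nothing else within 46 s beats 201.

201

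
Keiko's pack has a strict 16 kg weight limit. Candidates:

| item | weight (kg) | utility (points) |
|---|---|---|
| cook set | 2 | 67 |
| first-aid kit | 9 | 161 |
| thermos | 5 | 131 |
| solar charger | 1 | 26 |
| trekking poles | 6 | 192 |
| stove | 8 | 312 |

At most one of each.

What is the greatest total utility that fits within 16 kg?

Best packing: cook set + trekking poles + stove — 16 kg, 571 total.
Every other selection either busts 16 kg or fails to beat 571.

571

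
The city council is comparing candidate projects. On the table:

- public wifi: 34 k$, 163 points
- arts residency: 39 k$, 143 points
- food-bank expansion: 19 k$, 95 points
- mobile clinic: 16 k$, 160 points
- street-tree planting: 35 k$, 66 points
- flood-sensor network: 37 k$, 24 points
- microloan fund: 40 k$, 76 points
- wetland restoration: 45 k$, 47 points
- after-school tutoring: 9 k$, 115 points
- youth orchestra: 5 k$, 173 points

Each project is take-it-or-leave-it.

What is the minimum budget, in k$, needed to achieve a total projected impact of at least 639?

83

Need the lightest bundle worth ≥ 639.
public wifi + food-bank expansion + mobile clinic + after-school tutoring + youth orchestra reaches 706 using 83 k$.
Any bundle with less than 83 k$ falls short of 639.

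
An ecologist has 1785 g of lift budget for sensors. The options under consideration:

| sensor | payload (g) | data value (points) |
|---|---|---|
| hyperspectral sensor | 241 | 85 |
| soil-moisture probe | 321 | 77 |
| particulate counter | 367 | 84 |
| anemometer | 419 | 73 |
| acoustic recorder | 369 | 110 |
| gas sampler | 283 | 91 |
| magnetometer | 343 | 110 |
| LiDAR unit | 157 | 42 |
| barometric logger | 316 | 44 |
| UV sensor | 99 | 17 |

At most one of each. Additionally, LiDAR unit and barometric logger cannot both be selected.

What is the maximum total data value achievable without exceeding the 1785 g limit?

522

By data value per g: hyperspectral sensor 0.35, gas sampler 0.32, magnetometer 0.32, acoustic recorder 0.30 lead.
Filling by ratio: hyperspectral sensor + soil-moisture probe + acoustic recorder + gas sampler + magnetometer + LiDAR unit for 515, with 71 g left unused.
The 321 g tied up in soil-moisture probe is better spent on particulate counter — total rises to 522 (1760 g).
Every other selection either busts 1785 g or breaks a pairing rule or fails to beat 522.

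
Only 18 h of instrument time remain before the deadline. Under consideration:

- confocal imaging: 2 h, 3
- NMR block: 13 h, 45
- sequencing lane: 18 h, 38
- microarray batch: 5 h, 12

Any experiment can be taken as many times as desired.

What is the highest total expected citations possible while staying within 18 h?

57

By expected citations per h: NMR block 3.46, microarray batch 2.40, sequencing lane 2.11 lead.
Taking NMR block + microarray batch: 18 h used, 57 in expected citations.
Nothing else within 18 h beats 57.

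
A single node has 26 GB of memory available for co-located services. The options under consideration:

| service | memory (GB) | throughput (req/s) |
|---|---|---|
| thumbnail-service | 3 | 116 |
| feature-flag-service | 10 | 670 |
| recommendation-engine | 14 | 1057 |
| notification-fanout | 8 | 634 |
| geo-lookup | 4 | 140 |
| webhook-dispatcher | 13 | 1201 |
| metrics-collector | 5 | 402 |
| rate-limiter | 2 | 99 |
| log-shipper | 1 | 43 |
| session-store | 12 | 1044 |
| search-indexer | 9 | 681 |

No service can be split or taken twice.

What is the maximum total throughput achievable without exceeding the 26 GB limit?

2288

Ranking by ratio (throughput/GB): webhook-dispatcher 92.38, session-store 87.00, metrics-collector 80.40.
Webhook-dispatcher + log-shipper + session-store uses 26 of the 26 GB and totals 2288.
Nothing else within 26 GB beats 2288.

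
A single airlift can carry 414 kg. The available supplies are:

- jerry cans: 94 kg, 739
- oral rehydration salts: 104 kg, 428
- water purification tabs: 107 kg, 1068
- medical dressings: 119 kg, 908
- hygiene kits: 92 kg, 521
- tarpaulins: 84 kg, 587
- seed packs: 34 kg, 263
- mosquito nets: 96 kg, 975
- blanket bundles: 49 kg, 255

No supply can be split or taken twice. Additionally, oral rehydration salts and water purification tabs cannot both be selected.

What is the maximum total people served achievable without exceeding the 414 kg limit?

Greedy by ratio would take jerry cans + water purification tabs + seed packs + mosquito nets + blanket bundles: 380 kg used, total 3300.
Using the slack differently, water purification tabs + medical dressings + tarpaulins + mosquito nets comes to 3538 at 406 kg.
Next best is water purification tabs + medical dressings + hygiene kits + mosquito nets at 3472 (414 kg) — short by 66.

3538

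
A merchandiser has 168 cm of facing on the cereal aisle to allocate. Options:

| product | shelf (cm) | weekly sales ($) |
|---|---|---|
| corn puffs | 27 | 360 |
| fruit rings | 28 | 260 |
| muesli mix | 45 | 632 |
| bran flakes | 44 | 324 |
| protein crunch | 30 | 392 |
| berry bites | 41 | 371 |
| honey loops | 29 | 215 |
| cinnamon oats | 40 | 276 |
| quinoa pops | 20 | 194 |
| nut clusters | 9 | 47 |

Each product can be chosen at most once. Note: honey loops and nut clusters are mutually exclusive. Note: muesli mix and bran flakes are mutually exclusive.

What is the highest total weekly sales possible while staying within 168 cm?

A density-first pass picks corn puffs + fruit rings + muesli mix + protein crunch + quinoa pops + nut clusters — 1885 at 159 cm.
The 37 cm tied up in fruit rings and nut clusters is better spent on berry bites — total rises to 1949 (163 cm).

1949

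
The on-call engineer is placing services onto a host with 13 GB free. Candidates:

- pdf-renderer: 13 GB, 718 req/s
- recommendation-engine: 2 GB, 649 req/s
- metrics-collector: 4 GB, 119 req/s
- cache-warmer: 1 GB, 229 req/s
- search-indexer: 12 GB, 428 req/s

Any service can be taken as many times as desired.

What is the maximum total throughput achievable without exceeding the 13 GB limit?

4123

Ranking by ratio (throughput/GB): recommendation-engine 324.50, cache-warmer 229.00, pdf-renderer 55.23, search-indexer 35.67.
Best packing: 6×recommendation-engine + cache-warmer — 13 GB, 4123 total.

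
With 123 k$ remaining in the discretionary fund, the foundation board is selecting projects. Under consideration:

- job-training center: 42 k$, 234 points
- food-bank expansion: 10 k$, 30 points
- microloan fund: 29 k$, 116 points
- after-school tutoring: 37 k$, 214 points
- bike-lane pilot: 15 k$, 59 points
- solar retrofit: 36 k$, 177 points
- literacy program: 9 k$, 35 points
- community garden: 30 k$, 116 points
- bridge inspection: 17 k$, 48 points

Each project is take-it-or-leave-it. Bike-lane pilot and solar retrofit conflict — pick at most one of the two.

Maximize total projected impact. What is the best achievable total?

Taking job-training center + after-school tutoring + solar retrofit: 115 k$ used, 625 in projected impact.
No other feasible combination exceeds 625.

625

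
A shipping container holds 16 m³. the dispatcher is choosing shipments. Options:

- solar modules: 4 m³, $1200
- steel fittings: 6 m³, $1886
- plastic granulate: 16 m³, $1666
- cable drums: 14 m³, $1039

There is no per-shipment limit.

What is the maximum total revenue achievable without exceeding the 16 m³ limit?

Ranking by ratio (revenue/m³): steel fittings 314.33, solar modules 300.00, plastic granulate 104.12, cable drums 74.21.
Taking solar modules + 2×steel fittings: 16 m³ used, 4972 in revenue.

4972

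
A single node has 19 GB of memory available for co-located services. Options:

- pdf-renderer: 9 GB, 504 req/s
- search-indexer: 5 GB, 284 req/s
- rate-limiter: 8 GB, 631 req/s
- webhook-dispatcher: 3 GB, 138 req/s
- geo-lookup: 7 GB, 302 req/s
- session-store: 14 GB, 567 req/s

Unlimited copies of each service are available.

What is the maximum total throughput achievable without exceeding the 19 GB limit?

1400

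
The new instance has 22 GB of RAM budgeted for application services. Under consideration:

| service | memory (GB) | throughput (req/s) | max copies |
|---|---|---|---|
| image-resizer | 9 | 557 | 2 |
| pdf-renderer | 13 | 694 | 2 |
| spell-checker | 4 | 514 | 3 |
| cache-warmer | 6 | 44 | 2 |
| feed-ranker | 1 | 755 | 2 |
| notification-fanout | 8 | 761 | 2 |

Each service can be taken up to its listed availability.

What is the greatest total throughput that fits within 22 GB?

Taking 3×spell-checker + 2×feed-ranker + notification-fanout: 22 GB used, 3813 in throughput.

3813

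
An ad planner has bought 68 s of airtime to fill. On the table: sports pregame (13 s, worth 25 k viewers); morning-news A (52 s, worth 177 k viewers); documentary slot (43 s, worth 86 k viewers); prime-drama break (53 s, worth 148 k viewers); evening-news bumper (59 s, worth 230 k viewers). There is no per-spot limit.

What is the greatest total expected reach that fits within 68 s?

230

Ranking by ratio (expected reach/s): evening-news bumper 3.90, morning-news A 3.40, prime-drama break 2.79, documentary slot 2.00.
The ratio ordering already packs tightly: evening-news bumper, 59 s, 230.
No other feasible combination exceeds 230.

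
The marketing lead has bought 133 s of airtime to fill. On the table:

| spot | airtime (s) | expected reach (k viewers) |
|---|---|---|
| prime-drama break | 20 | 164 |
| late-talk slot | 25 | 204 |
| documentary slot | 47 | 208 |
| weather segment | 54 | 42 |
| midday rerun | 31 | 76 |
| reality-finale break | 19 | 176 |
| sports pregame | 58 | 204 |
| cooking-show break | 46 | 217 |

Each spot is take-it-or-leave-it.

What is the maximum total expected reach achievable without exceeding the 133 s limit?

Density check — reality-finale break 9.26, prime-drama break 8.20, late-talk slot 8.16, cooking-show break 4.72 are the best per s.
Filling by ratio: prime-drama break + late-talk slot + reality-finale break + cooking-show break for 761, with 23 s left unused.
Dropping late-talk slot frees 25 s; slotting in documentary slot (47 s) lifts the total to 765 at 132 s.
The closest alternative, prime-drama break + late-talk slot + reality-finale break + cooking-show break, reaches only 761.

765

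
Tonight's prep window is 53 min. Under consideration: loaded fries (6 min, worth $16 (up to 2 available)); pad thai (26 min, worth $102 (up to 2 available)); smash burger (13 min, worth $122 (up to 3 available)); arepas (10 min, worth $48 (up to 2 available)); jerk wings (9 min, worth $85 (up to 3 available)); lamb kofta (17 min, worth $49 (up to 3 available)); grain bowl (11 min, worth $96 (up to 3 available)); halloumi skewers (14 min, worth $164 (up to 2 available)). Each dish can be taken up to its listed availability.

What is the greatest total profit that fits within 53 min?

Ranking by ratio (profit/min): halloumi skewers 11.71, jerk wings 9.44, smash burger 9.38, grain bowl 8.73.
A density-first pass picks loaded fries + 2×jerk wings + 2×halloumi skewers — 514 at 52 min.
Dropping loaded fries and 2×jerk wings frees 24 min; slotting in smash burger + grain bowl (24 min) lifts the total to 546 at 52 min.
The spare 1 min is too small for any remaining dish, and no exchange beats 546.

546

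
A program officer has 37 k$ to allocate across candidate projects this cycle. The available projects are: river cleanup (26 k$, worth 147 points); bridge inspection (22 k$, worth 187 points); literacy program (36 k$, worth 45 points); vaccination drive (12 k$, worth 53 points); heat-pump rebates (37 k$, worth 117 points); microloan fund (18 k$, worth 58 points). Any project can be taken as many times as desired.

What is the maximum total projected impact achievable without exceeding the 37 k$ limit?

240

Density check — bridge inspection 8.50, river cleanup 5.65, vaccination drive 4.42, microloan fund 3.22 are the best per k$.
Taking bridge inspection + vaccination drive: 34 k$ used, 240 in projected impact.
No other feasible combination exceeds 240.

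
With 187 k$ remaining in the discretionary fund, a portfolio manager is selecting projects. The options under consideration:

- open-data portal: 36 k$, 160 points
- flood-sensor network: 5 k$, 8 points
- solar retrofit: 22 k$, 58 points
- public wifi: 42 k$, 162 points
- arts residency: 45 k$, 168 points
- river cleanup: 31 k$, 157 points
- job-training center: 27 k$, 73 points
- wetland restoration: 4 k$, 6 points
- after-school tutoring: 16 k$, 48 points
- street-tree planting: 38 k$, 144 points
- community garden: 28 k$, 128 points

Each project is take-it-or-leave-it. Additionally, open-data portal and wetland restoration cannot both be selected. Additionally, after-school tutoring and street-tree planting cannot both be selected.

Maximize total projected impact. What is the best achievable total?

783

By projected impact per k$: river cleanup 5.06, community garden 4.57, open-data portal 4.44, public wifi 3.86 lead.
Best packing: open-data portal + flood-sensor network + public wifi + arts residency + river cleanup + community garden — 187 k$, 783 total.
The closest alternative, open-data portal + public wifi + arts residency + river cleanup + community garden, reaches only 775.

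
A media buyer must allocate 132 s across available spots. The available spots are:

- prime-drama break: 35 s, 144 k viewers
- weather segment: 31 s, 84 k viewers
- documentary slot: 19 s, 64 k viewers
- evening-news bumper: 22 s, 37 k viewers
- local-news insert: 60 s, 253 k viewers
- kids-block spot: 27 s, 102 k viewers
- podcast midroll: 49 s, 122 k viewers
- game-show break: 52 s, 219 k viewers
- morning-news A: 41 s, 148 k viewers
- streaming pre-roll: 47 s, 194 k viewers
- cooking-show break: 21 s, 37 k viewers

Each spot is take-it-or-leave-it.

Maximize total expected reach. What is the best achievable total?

536

Ranking by ratio (expected reach/s): local-news insert 4.22, game-show break 4.21, streaming pre-roll 4.13, prime-drama break 4.11.
Taking documentary slot + local-news insert + game-show break: 131 s used, 536 in expected reach.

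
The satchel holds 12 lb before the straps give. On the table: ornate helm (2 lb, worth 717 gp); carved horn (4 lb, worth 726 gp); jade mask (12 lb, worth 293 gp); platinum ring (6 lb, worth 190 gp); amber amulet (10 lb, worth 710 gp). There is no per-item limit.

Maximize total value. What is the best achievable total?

Density check — ornate helm 358.50, carved horn 181.50, amber amulet 71.00 are the best per lb.
6×ornate helm uses 12 of the 12 lb and totals 4302.
Nothing else within 12 lb beats 4302.

4302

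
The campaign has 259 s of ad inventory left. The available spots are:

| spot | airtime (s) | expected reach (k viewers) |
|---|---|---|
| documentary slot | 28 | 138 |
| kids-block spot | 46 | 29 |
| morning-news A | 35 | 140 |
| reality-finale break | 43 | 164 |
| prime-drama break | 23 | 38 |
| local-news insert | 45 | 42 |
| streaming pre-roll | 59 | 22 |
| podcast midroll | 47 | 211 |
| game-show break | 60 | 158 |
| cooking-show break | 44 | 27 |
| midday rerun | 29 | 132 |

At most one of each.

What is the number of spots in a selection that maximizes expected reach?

6

The maximum expected reach within 259 s is 943.
documentary slot + morning-news A + reality-finale break + podcast midroll + game-show break + midday rerun hits 943 at 242 s.
All optima have 6 spots.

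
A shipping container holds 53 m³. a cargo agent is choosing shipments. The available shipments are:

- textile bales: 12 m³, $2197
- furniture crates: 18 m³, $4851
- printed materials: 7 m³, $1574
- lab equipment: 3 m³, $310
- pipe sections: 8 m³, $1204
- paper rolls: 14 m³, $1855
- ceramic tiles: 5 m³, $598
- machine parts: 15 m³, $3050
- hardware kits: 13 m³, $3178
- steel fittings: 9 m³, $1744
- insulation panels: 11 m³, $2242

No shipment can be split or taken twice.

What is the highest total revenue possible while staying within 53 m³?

12653

Greedy by ratio would take furniture crates + printed materials + lab equipment + hardware kits + insulation panels: 52 m³ used, total 12155.
Dropping lab equipment and insulation panels frees 14 m³; slotting in machine parts (15 m³) lifts the total to 12653 at 53 m³.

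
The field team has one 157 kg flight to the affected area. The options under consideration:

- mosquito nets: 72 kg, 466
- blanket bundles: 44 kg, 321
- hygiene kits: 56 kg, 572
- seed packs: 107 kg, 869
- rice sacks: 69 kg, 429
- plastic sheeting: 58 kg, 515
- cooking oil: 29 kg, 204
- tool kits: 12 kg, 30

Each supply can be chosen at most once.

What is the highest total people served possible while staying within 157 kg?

Taking hygiene kits + plastic sheeting + cooking oil + tool kits: 155 kg used, 1321 in people served.

1321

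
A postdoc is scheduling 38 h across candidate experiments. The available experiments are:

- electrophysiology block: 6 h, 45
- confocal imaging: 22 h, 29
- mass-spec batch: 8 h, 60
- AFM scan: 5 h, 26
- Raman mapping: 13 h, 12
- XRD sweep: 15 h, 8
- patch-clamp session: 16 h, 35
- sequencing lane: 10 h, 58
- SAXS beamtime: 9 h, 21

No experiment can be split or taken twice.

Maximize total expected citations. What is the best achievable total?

210

Ranking by ratio (expected citations/h): electrophysiology block 7.50, mass-spec batch 7.50, sequencing lane 5.80.
Electrophysiology block + mass-spec batch + AFM scan + sequencing lane + SAXS beamtime uses 38 of the 38 h and totals 210.
Nothing else within 38 h beats 210.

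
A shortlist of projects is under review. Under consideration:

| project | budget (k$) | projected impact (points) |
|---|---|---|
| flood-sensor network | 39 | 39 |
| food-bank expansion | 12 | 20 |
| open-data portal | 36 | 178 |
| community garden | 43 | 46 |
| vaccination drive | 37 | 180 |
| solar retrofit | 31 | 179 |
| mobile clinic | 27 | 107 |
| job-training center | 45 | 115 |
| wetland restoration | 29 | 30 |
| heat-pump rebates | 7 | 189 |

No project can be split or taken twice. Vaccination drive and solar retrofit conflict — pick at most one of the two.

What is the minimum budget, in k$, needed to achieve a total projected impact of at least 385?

Need the lightest bundle worth ≥ 385.
food-bank expansion + solar retrofit + heat-pump rebates reaches 388 using 50 k$.
Below 50 k$ the best achievable stays under 385.

50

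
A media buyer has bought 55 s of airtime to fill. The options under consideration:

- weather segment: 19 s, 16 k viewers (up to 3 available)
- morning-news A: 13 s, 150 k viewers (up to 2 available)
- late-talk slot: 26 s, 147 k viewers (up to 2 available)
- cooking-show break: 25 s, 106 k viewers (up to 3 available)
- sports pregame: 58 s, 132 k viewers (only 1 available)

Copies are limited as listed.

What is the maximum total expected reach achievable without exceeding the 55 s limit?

Ranking by ratio (expected reach/s): morning-news A 11.54, late-talk slot 5.65, cooking-show break 4.24, sports pregame 2.28.
Best packing: 2×morning-news A + late-talk slot — 52 s, 447 total.
Nothing else within 55 s beats 447.

447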